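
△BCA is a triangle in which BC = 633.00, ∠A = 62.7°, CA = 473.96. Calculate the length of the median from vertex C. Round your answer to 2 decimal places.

m_C ≈ 440.07

Law of sines: sin B = CA·sin A/BC ≈ 0.66535.
Since BC ≥ CA, only the acute value applies: ∠B ≈ 41.71°.
Then ∠C = 180° − ∠A − ∠B ≈ 75.59°.
Law of sines gives AB = BC·sin C/sin A ≈ 689.93.
Median from C: ½√(2·BC² + 2·CA² − AB²) ≈ 440.07.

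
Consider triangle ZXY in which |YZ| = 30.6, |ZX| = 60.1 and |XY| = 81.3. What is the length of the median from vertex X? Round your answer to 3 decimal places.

69.834

Median from X: ½√(2·|ZX|² + 2·|XY|² − |YZ|²) ≈ 69.834.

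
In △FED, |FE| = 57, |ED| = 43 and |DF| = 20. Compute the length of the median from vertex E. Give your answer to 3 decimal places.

m_E ≈ 49.487

Median from E: ½√(2·|FE|² + 2·|ED|² − |DF|²) ≈ 49.487.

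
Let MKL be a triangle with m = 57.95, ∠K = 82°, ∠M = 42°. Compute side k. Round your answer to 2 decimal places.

The third angle is ∠L = 180° − ∠M − ∠K = 56.00°.
Law of sines: k = m·sin K/sin M ≈ 85.762.

85.76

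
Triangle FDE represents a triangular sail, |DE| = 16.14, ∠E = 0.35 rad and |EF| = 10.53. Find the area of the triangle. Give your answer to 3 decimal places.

Area = ½·|DE|·|EF|·sin E ≈ 29.138.

area ≈ 29.138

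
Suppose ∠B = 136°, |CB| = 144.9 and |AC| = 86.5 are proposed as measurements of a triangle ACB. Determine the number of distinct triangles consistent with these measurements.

0

|CB|·sin B = 144.9·sin(136°) ≈ 100.7.
Since ∠B is not acute, a triangle exists only if |AC| > |CB|; here |AC| ≤ |CB|, so there is no triangle.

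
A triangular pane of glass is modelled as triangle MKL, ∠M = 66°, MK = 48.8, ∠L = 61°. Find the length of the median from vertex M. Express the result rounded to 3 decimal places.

The third angle is ∠K = 180° − ∠L − ∠M = 53.00°.
Law of sines: KL = MK·sin M/sin L ≈ 50.972.
Law of sines: LM = MK·sin K/sin L ≈ 44.56.
Median from M: ½√(2·LM² + 2·MK² − KL²) ≈ 39.166.

39.166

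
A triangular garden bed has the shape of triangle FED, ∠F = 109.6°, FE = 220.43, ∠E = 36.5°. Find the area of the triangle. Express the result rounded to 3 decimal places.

area ≈ 24408.474

The third angle is ∠D = 180° − ∠F − ∠E = 33.90°.
Law of sines: ED = FE·sin F/sin D ≈ 372.32.
Law of sines: DF = FE·sin E/sin D ≈ 235.08.
Area = ½·FE·ED·sin E ≈ 24408.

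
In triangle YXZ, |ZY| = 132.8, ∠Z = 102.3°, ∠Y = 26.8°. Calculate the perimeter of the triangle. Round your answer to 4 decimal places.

perimeter ≈ 377.1516

The third angle is ∠X = 180° − ∠Z − ∠Y = 50.90°.
Law of sines: |XZ| = |ZY|·sin Y/sin X ≈ 77.156.
Law of sines: |YX| = |ZY|·sin Z/sin X ≈ 167.2.
Semiperimeter s = (77.156+132.8+167.2)/2 = 188.58.
Perimeter = 77.156 + 132.8 + 167.2 = 377.15.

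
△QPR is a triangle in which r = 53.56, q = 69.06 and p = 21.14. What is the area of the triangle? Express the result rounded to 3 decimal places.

434.077

Semiperimeter s = (69.06 + 21.14 + 53.56)/2 = 71.88.
Heron's formula: area = √(71.88·2.82·50.74·18.32) ≈ 434.08.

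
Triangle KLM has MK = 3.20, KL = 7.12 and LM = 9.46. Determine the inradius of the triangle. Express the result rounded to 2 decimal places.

Semiperimeter s = (9.46 + 3.2 + 7.12)/2 = 9.89.
Heron's formula: area = √(9.89·0.43·6.69·2.77) ≈ 8.8774.
Inradius = area/s = 8.8774/9.89 ≈ 0.89761.

r ≈ 0.90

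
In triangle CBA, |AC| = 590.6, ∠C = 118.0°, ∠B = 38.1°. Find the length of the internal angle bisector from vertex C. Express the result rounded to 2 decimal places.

t_C ≈ 241.13

The third angle is ∠A = 180° − ∠C − ∠B = 23.90°.
Law of sines: |BA| = |AC|·sin C/sin B ≈ 845.12.
Law of sines: |CB| = |AC|·sin A/sin B ≈ 387.78.
The bisector from C has length 2·|AC|·|CB|·cos(∠C/2)/(|AC|+|CB|) ≈ 241.13.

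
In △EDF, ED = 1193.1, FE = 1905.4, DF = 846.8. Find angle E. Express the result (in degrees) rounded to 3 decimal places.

By the law of cosines, cos E = (FE² + ED² − DF²) / (2·FE·ED) ≈ 0.95388, so ∠E ≈ 17.47°.

∠E ≈ 17.469°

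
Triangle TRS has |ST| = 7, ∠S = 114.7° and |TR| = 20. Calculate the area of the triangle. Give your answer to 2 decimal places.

area ≈ 50.99

Law of sines: sin R = |ST|·sin S/|TR| ≈ 0.31798.
Since |TR| ≥ |ST|, only the acute value applies: ∠R ≈ 18.54°.
Then ∠T = 180° − ∠S − ∠R ≈ 46.76°.
Law of sines gives |RS| = |TR|·sin T/sin S ≈ 16.037.
Area = ½·|TR|·|ST|·sin T ≈ 50.994.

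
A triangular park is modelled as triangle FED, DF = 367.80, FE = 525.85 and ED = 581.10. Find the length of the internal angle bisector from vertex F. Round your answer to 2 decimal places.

By the law of cosines, cos F = (DF² + FE² − ED²) / (2·DF·FE) ≈ 0.19161, so ∠F ≈ 1.378 rad.
The bisector from F has length 2·DF·FE·cos(∠F/2)/(DF+FE) ≈ 334.11.

334.11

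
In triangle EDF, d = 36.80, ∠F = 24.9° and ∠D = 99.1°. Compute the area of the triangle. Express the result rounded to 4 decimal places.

239.3645

The third angle is ∠E = 180° − ∠D − ∠F = 56.00°.
Law of sines: e = d·sin E/sin D ≈ 30.897.
Law of sines: f = d·sin F/sin D ≈ 15.692.
Area = ½·d·e·sin F ≈ 239.36.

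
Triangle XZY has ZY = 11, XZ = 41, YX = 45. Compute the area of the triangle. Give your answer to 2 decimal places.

Semiperimeter s = (11 + 45 + 41)/2 = 48.5.
Heron's formula: area = √(48.5·37.5·3.5·7.5) ≈ 218.5.

area ≈ 218.50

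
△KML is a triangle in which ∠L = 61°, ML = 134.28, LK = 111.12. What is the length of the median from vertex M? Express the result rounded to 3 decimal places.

m_M ≈ 117.831

By the law of cosines, KM² = ML² + LK² − 2·ML·LK·cos L = 15911, so KM ≈ 126.14.
Median from M: ½√(2·KM² + 2·ML² − LK²) ≈ 117.83.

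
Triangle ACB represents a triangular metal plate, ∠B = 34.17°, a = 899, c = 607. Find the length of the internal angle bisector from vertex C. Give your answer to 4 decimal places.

By the law of cosines, b² = a² + c² − 2·a·c·cos B = 2.7366e+05, so b ≈ 523.13.
Law of cosines again: cos C = (b² + a² − c²)/(2·b·a) ≈ 0.75848, so ∠C ≈ 40.67°.
The bisector from C has length 2·b·a·cos(∠C/2)/(b+a) ≈ 620.17.

t_C ≈ 620.1741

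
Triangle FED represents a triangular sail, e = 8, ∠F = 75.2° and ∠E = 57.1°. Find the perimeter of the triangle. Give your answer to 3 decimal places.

perimeter ≈ 24.259

The third angle is ∠D = 180° − ∠F − ∠E = 47.70°.
Law of sines: f = e·sin F/sin E ≈ 9.212.
Law of sines: d = e·sin D/sin E ≈ 7.0473.
Semiperimeter s = (9.212+8+7.0473)/2 = 12.13.
Perimeter = 9.212 + 8 + 7.0473 = 24.259.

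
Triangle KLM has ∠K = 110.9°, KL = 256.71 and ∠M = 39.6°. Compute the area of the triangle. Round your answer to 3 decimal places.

23779.786

The third angle is ∠L = 180° − ∠M − ∠K = 29.50°.
Law of sines: LM = KL·sin K/sin M ≈ 376.23.
Law of sines: MK = KL·sin L/sin M ≈ 198.31.
Area = ½·KL·LM·sin L ≈ 23780.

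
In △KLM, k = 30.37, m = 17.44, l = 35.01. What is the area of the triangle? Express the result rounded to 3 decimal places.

264.826

Semiperimeter s = (30.37 + 35.01 + 17.44)/2 = 41.41.
Heron's formula: area = √(41.41·11.04·6.4·23.97) ≈ 264.83.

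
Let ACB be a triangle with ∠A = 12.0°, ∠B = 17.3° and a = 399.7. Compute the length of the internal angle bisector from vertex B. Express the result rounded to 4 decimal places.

t_B ≈ 554.6619

The third angle is ∠C = 180° − ∠B − ∠A = 150.70°.
Law of sines: c = a·sin C/sin A ≈ 940.81.
Law of sines: b = a·sin B/sin A ≈ 571.69.
The bisector from B has length 2·a·c·cos(∠B/2)/(a+c) ≈ 554.66.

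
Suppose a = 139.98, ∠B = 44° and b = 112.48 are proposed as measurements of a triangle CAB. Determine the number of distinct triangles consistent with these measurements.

a·sin B = 139.98·sin(44°) ≈ 97.24.
Since a sin B < b < a (97.24 < 112.48 < 139.98), two triangles exist.

2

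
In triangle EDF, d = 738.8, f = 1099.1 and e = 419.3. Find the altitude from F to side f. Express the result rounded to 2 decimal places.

Semiperimeter s = (419.3 + 738.8 + 1099.1)/2 = 1128.6.
Heron's formula: area = √(1128.6·709.3·389.8·29.5) ≈ 95944.
The altitude from F has length 2·area/f ≈ 174.59.

174.59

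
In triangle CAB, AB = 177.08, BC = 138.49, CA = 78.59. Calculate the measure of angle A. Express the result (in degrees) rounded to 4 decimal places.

By the law of cosines, cos A = (CA² + AB² − BC²) / (2·CA·AB) ≈ 0.65943, so ∠A ≈ 48.74°.

∠A ≈ 48.7435°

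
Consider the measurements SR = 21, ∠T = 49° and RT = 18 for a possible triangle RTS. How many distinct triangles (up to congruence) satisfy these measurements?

RT·sin T = 18·sin(49°) ≈ 13.58.
Since SR ≥ RT, exactly one triangle exists.

1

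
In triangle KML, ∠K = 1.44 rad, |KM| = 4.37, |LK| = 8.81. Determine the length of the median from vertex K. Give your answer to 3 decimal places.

5.166

By the law of cosines, |ML|² = |LK|² + |KM|² − 2·|LK|·|KM|·cos K = 86.67, so |ML| ≈ 9.3097.
Median from K: ½√(2·|LK|² + 2·|KM|² − |ML|²) ≈ 5.1661.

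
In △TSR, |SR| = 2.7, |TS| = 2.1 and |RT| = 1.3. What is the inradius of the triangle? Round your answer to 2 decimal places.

Semiperimeter s = (2.7 + 1.3 + 2.1)/2 = 3.05.
Heron's formula: area = √(3.05·0.35·1.75·0.95) ≈ 1.3322.
Inradius = area/s = 1.3322/3.05 ≈ 0.43678.

0.44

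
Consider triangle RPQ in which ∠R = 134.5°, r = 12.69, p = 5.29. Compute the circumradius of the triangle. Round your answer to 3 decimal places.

8.896

Law of sines: sin P = p·sin R/r ≈ 0.29733.
Since r ≥ p, only the acute value applies: ∠P ≈ 17.30°.
Then ∠Q = 180° − ∠R − ∠P ≈ 28.20°.
Law of sines gives q = r·sin Q/sin R ≈ 8.4083.
Circumradius = r/(2 sin R) ≈ 8.8959.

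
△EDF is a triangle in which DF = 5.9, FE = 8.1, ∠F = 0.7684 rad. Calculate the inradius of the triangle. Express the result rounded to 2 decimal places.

By the law of cosines, ED² = DF² + FE² − 2·DF·FE·cos F = 31.696, so ED ≈ 5.6299.
Area = ½·DF·FE·sin F ≈ 16.607.
Semiperimeter s = (5.9+8.1+5.6299)/2 = 9.8149.
Inradius = area/s = 16.607/9.8149 ≈ 1.692.

r ≈ 1.69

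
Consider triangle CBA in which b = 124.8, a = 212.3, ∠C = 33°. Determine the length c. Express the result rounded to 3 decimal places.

127.299

By the law of cosines, c² = b² + a² − 2·b·a·cos C = 16205, so c ≈ 127.3.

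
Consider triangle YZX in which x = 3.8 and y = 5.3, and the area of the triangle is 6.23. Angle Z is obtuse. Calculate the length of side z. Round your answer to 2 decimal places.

8.61

From area = ½·x·y·sin Z, we get sin Z = 2·area/(x·y) ≈ 0.61867.
Taking the obtuse solution, ∠Z ≈ 2.475 rad.
Law of cosines then gives z ≈ 8.6126.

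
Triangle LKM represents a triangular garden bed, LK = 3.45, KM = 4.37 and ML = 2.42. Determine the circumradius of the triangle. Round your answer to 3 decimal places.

By the law of cosines, cos L = (ML² + LK² − KM²) / (2·ML·LK) ≈ -0.08013, so ∠L ≈ 94.60°.
Circumradius = KM/(2 sin L) ≈ 2.192.

2.192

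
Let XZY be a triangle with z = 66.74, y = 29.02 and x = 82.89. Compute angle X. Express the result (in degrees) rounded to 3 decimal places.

∠X ≈ 113.981°

By the law of cosines, cos X = (z² + y² − x²) / (2·z·y) ≈ -0.40644, so ∠X ≈ 113.98°.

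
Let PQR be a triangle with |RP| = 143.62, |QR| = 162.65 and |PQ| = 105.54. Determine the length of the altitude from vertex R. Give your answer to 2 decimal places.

h_R ≈ 141.40

Semiperimeter s = (162.65 + 143.62 + 105.54)/2 = 205.91.
Heron's formula: area = √(205.91·43.255·62.285·100.36) ≈ 7461.6.
The altitude from R has length 2·area/|PQ| ≈ 141.4.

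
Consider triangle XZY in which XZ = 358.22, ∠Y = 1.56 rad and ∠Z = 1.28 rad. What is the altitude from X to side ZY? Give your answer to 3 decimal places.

h_X ≈ 343.180

The third angle is ∠X = π − ∠Z − ∠Y = 0.302 rad.
Law of sines: ZY = XZ·sin X/sin Y ≈ 106.41.
Law of sines: YX = XZ·sin Z/sin Y ≈ 343.2.
Area = ½·XZ·ZY·sin Z ≈ 18259.
The altitude from X has length 2·area/ZY ≈ 343.18.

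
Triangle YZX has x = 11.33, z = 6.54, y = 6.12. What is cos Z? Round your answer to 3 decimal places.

By the law of cosines, cos Z = (x² + y² − z²) / (2·x·y) ≈ 0.88731, so ∠Z ≈ 27.46°.

cos Z ≈ 0.887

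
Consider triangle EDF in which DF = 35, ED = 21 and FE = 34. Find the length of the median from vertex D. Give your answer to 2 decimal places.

Median from D: ½√(2·ED² + 2·DF² − FE²) ≈ 23.324.

23.32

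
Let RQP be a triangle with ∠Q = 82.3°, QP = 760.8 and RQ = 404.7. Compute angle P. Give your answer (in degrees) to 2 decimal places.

By the law of cosines, PR² = RQ² + QP² − 2·RQ·QP·cos Q = 6.6009e+05, so PR ≈ 812.46.
Law of cosines again: cos P = (QP² + PR² − RQ²)/(2·QP·PR) ≈ 0.86967, so ∠P ≈ 29.58°.

29.58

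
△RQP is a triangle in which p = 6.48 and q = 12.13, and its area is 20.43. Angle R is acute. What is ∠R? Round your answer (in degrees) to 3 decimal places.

From area = ½·q·p·sin R, we get sin R = 2·area/(q·p) ≈ 0.51983.
Taking the acute solution, ∠R ≈ 31.32°.

∠R ≈ 31.321°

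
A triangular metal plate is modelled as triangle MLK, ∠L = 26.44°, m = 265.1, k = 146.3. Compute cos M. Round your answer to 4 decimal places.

-0.6109

By the law of cosines, l² = k² + m² − 2·k·m·cos L = 22227, so l ≈ 149.09.
Law of cosines again: cos M = (l² + k² − m²)/(2·l·k) ≈ -0.61086, so ∠M ≈ 127.65°.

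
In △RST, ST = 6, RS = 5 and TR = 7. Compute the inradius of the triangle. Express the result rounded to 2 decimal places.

Semiperimeter s = (6 + 7 + 5)/2 = 9.
Heron's formula: area = √(9·3·2·4) ≈ 14.697.
Inradius = area/s = 14.697/9 ≈ 1.633.

1.63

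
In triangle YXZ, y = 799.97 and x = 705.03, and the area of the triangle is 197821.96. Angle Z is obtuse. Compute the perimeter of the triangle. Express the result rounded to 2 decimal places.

From area = ½·y·x·sin Z, we get sin Z = 2·area/(y·x) ≈ 0.70149.
Taking the obtuse solution, ∠Z ≈ 135.45°.
Law of cosines then gives z ≈ 1393.2.
Perimeter = 799.97 + 705.03 + 1393.2 = 2898.2.

2898.17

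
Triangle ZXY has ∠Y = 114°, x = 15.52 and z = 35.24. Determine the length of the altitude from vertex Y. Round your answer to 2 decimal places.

11.38

By the law of cosines, y² = z² + x² − 2·z·x·cos Y = 1927.6, so y ≈ 43.905.
Area = ½·z·x·sin Y ≈ 249.82.
The altitude from Y has length 2·area/y ≈ 11.38.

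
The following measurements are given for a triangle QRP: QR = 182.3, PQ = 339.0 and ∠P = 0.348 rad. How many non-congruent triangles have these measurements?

2

PQ·sin P = 339.0·sin(0.348 rad) ≈ 115.6.
Since PQ sin P < QR < PQ (115.6 < 182.3 < 339.0), two triangles exist.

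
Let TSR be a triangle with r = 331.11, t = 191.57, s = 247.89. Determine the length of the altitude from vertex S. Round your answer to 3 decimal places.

h_S ≈ 190.164

Semiperimeter p = (191.57 + 247.89 + 331.11)/2 = 385.28.
Heron's formula: area = √(385.28·193.71·137.39·54.175) ≈ 23570.
The altitude from S has length 2·area/s ≈ 190.16.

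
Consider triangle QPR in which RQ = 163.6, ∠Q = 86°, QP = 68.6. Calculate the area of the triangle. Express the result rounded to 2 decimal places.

area ≈ 5597.81

Area = ½·RQ·QP·sin Q ≈ 5597.8.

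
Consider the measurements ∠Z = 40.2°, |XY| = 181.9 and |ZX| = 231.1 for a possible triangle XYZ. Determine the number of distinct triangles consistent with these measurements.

|ZX|·sin Z = 231.1·sin(40.2°) ≈ 149.2.
Since |ZX| sin Z < |XY| < |ZX| (149.2 < 181.9 < 231.1), two triangles exist.

2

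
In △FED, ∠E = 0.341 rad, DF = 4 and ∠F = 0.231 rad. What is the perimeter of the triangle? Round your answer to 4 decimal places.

13.2129

The third angle is ∠D = π − ∠F − ∠E = 2.570 rad.
Law of sines: ED = DF·sin F/sin E ≈ 2.7384.
Law of sines: FE = DF·sin D/sin E ≈ 6.4745.
Semiperimeter s = (2.7384+4+6.4745)/2 = 6.6064.
Perimeter = 2.7384 + 4 + 6.4745 = 13.213.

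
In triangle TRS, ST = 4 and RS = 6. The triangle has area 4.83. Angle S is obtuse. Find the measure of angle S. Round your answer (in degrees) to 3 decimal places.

∠S ≈ 156.265°

From area = ½·RS·ST·sin S, we get sin S = 2·area/(RS·ST) ≈ 0.40250.
Taking the obtuse solution, ∠S ≈ 156.27°.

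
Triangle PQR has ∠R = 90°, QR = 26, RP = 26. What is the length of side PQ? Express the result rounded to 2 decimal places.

36.77

By the law of cosines, PQ² = QR² + RP² − 2·QR·RP·cos R = 1352, so PQ ≈ 36.77.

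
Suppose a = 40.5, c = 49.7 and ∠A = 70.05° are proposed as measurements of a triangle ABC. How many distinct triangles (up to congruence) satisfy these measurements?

0

c·sin A = 49.7·sin(70.05°) ≈ 46.72.
Since a = 40.5 < 46.72 = c sin A, no triangle exists.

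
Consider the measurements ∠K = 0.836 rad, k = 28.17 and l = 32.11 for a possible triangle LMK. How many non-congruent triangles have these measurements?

2

l·sin K = 32.11·sin(0.836 rad) ≈ 23.82.
Since l sin K < k < l (23.82 < 28.17 < 32.11), two triangles exist.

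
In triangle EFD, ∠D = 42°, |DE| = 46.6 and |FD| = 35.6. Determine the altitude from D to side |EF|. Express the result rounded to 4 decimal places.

By the law of cosines, |EF|² = |FD|² + |DE|² − 2·|FD|·|DE|·cos D = 973.22, so |EF| ≈ 31.197.
Area = ½·|FD|·|DE|·sin D ≈ 555.03.
The altitude from D has length 2·area/|EF| ≈ 35.583.

35.5828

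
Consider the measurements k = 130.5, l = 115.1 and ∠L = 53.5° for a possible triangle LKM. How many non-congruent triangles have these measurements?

k·sin L = 130.5·sin(53.5°) ≈ 104.9.
Since k sin L < l < k (104.9 < 115.1 < 130.5), two triangles exist.

2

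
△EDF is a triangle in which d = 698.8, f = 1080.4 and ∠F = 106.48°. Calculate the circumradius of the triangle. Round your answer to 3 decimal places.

Law of sines: sin D = d·sin F/f ≈ 0.62023.
Since f ≥ d, only the acute value applies: ∠D ≈ 38.33°.
Then ∠E = 180° − ∠F − ∠D ≈ 35.19°.
Law of sines gives e = f·sin E/sin F ≈ 649.25.
Circumradius = f/(2 sin F) ≈ 563.34.

563.343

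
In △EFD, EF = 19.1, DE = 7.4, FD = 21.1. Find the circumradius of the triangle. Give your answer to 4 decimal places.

R ≈ 10.5937

By the law of cosines, cos E = (DE² + EF² − FD²) / (2·DE·EF) ≈ -0.09070, so ∠E ≈ 95.20°.
Circumradius = FD/(2 sin E) ≈ 10.594.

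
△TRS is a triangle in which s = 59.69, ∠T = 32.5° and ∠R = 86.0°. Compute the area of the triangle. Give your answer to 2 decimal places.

1086.51

The third angle is ∠S = 180° − ∠T − ∠R = 61.50°.
Law of sines: t = s·sin T/sin S ≈ 36.494.
Law of sines: r = s·sin R/sin S ≈ 67.755.
Area = ½·s·t·sin R ≈ 1086.5.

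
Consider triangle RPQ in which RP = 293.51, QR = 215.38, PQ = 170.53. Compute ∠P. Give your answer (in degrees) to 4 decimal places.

By the law of cosines, cos P = (RP² + PQ² − QR²) / (2·RP·PQ) ≈ 0.68768, so ∠P ≈ 46.55°.

∠P ≈ 46.5531°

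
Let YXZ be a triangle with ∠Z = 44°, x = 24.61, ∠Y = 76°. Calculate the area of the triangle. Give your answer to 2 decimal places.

area ≈ 235.69

The third angle is ∠X = 180° − ∠Z − ∠Y = 60.00°.
Law of sines: y = x·sin Y/sin X ≈ 27.573.
Law of sines: z = x·sin Z/sin X ≈ 19.74.
Area = ½·x·y·sin Z ≈ 235.69.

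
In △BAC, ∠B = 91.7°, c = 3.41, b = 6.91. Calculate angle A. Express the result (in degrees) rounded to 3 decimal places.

∠A ≈ 58.744°

Law of sines: sin C = c·sin B/b ≈ 0.49327.
Since b ≥ c, only the acute value applies: ∠C ≈ 29.56°.
Then ∠A = 180° − ∠B − ∠C ≈ 58.74°.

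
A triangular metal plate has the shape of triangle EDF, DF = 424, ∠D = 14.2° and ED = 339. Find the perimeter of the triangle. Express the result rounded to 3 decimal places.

By the law of cosines, FE² = ED² + DF² − 2·ED·DF·cos D = 16009, so FE ≈ 126.53.
Semiperimeter s = (424+126.53+339)/2 = 444.76.
Perimeter = 424 + 126.53 + 339 = 889.53.

perimeter ≈ 889.525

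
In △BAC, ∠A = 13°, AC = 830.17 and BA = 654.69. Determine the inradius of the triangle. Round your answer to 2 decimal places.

By the law of cosines, CB² = BA² + AC² − 2·BA·AC·cos A = 58653, so CB ≈ 242.18.
Area = ½·BA·AC·sin A ≈ 61131.
Semiperimeter s = (830.17+242.18+654.69)/2 = 863.52.
Inradius = area/s = 61131/863.52 ≈ 70.793.

r ≈ 70.79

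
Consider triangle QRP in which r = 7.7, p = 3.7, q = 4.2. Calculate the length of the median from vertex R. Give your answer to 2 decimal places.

0.92

Median from R: ½√(2·p² + 2·q² − r²) ≈ 0.91788.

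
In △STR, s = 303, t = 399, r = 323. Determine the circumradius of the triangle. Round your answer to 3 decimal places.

203.150

By the law of cosines, cos S = (t² + r² − s²) / (2·t·r) ≈ 0.66622, so ∠S ≈ 48.22°.
Circumradius = s/(2 sin S) ≈ 203.15.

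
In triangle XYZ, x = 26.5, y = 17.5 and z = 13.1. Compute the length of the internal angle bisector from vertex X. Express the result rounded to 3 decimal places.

By the law of cosines, cos X = (y² + z² − x²) / (2·y·z) ≈ -0.48940, so ∠X ≈ 119.30°.
The bisector from X has length 2·y·z·cos(∠X/2)/(y+z) ≈ 7.5708.

t_X ≈ 7.571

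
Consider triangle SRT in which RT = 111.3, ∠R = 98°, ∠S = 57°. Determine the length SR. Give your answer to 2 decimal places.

56.09

The third angle is ∠T = 180° − ∠S − ∠R = 25.00°.
Law of sines: SR = RT·sin T/sin S ≈ 56.086.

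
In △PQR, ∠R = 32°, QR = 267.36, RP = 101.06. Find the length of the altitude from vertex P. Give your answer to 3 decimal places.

By the law of cosines, PQ² = QR² + RP² − 2·QR·RP·cos R = 35867, so PQ ≈ 189.39.
Area = ½·QR·RP·sin R ≈ 7159.1.
The altitude from P has length 2·area/QR ≈ 53.554.

h_P ≈ 53.554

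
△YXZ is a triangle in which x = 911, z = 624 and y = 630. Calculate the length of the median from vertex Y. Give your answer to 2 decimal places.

m_Y ≈ 714.44

Median from Y: ½√(2·x² + 2·z² − y²) ≈ 714.44.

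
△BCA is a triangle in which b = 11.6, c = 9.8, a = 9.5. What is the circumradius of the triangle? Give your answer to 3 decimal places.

By the law of cosines, cos B = (c² + a² − b²) / (2·c·a) ≈ 0.27782, so ∠B ≈ 73.87°.
Circumradius = b/(2 sin B) ≈ 6.0377.

R ≈ 6.038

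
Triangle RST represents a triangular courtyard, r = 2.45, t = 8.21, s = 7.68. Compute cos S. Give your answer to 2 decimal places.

0.36

By the law of cosines, cos S = (t² + r² − s²) / (2·t·r) ≈ 0.35855, so ∠S ≈ 68.99°.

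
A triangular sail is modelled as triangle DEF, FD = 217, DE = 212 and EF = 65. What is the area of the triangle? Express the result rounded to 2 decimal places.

Semiperimeter s = (65 + 217 + 212)/2 = 247.
Heron's formula: area = √(247·182·30·35) ≈ 6870.3.

6870.35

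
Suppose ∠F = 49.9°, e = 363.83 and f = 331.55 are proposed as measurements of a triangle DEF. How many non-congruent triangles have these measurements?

2

e·sin F = 363.83·sin(49.9°) ≈ 278.3.
Since e sin F < f < e (278.3 < 331.55 < 363.83), two triangles exist.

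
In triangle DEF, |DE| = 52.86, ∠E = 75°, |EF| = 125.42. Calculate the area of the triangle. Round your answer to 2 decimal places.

3201.90

Area = ½·|DE|·|EF|·sin E ≈ 3201.9.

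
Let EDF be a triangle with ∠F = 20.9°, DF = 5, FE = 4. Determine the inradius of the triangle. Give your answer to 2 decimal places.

By the law of cosines, ED² = DF² + FE² − 2·DF·FE·cos F = 3.6318, so ED ≈ 1.9057.
Area = ½·DF·FE·sin F ≈ 3.5674.
Semiperimeter s = (5+4+1.9057)/2 = 5.4529.
Inradius = area/s = 3.5674/5.4529 ≈ 0.65422.

r ≈ 0.65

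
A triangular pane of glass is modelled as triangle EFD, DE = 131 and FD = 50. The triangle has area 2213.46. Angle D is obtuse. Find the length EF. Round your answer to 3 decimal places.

From area = ½·FD·DE·sin D, we get sin D = 2·area/(FD·DE) ≈ 0.67587.
Taking the obtuse solution, ∠D ≈ 137.48°.
Law of cosines then gives EF ≈ 171.22.

171.219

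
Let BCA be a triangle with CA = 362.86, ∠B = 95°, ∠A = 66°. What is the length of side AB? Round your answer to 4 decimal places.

118.5869

The third angle is ∠C = 180° − ∠A − ∠B = 19.00°.
Law of sines: AB = CA·sin C/sin B ≈ 118.59.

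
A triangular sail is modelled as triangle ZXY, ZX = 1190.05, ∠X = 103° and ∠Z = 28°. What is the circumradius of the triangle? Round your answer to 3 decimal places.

R ≈ 788.416

The third angle is ∠Y = 180° − ∠Z − ∠X = 49.00°.
Law of sines: XY = ZX·sin Z/sin Y ≈ 740.28.
Law of sines: YZ = ZX·sin X/sin Y ≈ 1536.4.
Circumradius = ZX/(2 sin Y) ≈ 788.42.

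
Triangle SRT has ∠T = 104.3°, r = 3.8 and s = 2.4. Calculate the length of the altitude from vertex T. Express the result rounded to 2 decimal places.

By the law of cosines, t² = s² + r² − 2·s·r·cos T = 24.705, so t ≈ 4.9704.
Area = ½·s·r·sin T ≈ 4.4187.
The altitude from T has length 2·area/t ≈ 1.778.

h_T ≈ 1.78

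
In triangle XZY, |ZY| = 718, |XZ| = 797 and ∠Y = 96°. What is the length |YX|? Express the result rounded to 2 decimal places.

278.95

Law of sines: sin X = |ZY|·sin Y/|XZ| ≈ 0.89594.
Since |XZ| ≥ |ZY|, only the acute value applies: ∠X ≈ 63.63°.
Then ∠Z = 180° − ∠Y − ∠X ≈ 20.37°.
Law of sines gives |YX| = |XZ|·sin Z/sin Y ≈ 278.95.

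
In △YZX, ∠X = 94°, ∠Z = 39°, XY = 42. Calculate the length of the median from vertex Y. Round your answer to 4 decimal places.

The third angle is ∠Y = 180° − ∠Z − ∠X = 47.00°.
Law of sines: ZX = XY·sin Y/sin Z ≈ 48.81.
Law of sines: YZ = XY·sin X/sin Z ≈ 66.576.
Median from Y: ½√(2·XY² + 2·YZ² − ZX²) ≈ 50.026.

m_Y ≈ 50.0259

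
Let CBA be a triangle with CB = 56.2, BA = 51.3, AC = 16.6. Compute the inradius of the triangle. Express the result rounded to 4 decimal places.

Semiperimeter s = (51.3 + 16.6 + 56.2)/2 = 62.05.
Heron's formula: area = √(62.05·10.75·45.45·5.85) ≈ 421.13.
Inradius = area/s = 421.13/62.05 ≈ 6.787.

r ≈ 6.7870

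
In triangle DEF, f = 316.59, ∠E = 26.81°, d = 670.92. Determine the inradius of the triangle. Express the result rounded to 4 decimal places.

r ≈ 68.3673

By the law of cosines, e² = f² + d² − 2·f·d·cos E = 1.7121e+05, so e ≈ 413.78.
Area = ½·f·d·sin E ≈ 47901.
Semiperimeter s = (670.92+413.78+316.59)/2 = 700.65.
Inradius = area/s = 47901/700.65 ≈ 68.367.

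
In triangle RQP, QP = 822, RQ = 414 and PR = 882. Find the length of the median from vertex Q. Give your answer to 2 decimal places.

Median from Q: ½√(2·RQ² + 2·QP² − PR²) ≈ 478.6.

m_Q ≈ 478.60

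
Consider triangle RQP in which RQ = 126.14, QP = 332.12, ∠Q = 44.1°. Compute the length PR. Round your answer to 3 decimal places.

By the law of cosines, PR² = RQ² + QP² − 2·RQ·QP·cos Q = 66045, so PR ≈ 256.99.

256.993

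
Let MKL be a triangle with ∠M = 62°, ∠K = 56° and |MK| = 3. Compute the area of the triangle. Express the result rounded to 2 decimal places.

3.73

The third angle is ∠L = 180° − ∠M − ∠K = 62.00°.
Law of sines: |KL| = |MK|·sin M/sin L ≈ 3.
Law of sines: |LM| = |MK|·sin K/sin L ≈ 2.8168.
Area = ½·|MK|·|KL|·sin K ≈ 3.7307.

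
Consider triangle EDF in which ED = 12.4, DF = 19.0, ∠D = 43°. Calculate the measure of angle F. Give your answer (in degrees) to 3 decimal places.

By the law of cosines, FE² = ED² + DF² − 2·ED·DF·cos D = 170.15, so FE ≈ 13.044.
Law of cosines again: cos F = (DF² + FE² − ED²)/(2·DF·FE) ≈ 0.76136, so ∠F ≈ 40.42°.

∠F ≈ 40.416°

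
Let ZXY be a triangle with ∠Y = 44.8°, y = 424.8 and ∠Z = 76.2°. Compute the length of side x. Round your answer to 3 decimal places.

516.757

The third angle is ∠X = 180° − ∠Y − ∠Z = 59.00°.
Law of sines: x = y·sin X/sin Y ≈ 516.76.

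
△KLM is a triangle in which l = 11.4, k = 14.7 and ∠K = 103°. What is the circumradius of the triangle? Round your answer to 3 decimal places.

Law of sines: sin L = l·sin K/k ≈ 0.75563.
Since k ≥ l, only the acute value applies: ∠L ≈ 49.08°.
Then ∠M = 180° − ∠K − ∠L ≈ 27.92°.
Law of sines gives m = k·sin M/sin K ≈ 7.064.
Circumradius = k/(2 sin K) ≈ 7.5433.

7.543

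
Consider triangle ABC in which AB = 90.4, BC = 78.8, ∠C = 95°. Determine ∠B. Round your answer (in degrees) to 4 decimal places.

Law of sines: sin A = BC·sin C/AB ≈ 0.86836.
Since AB ≥ BC, only the acute value applies: ∠A ≈ 60.27°.
Then ∠B = 180° − ∠C − ∠A ≈ 24.73°.

∠B ≈ 24.7309°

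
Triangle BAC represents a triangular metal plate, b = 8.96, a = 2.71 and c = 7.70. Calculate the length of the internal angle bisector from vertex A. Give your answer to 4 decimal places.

t_A ≈ 8.1955

By the law of cosines, cos A = (c² + b² − a²) / (2·c·b) ≈ 0.95828, so ∠A ≈ 0.290 rad.
The bisector from A has length 2·c·b·cos(∠A/2)/(c+b) ≈ 8.1955.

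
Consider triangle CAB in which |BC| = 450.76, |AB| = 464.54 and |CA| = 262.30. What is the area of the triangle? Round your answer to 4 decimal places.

area ≈ 57424.0268

Semiperimeter s = (464.54 + 450.76 + 262.3)/2 = 588.8.
Heron's formula: area = √(588.8·124.26·138.04·326.5) ≈ 57424.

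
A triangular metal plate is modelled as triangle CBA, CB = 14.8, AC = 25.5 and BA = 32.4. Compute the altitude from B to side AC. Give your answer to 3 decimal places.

14.371

Semiperimeter s = (32.4 + 25.5 + 14.8)/2 = 36.35.
Heron's formula: area = √(36.35·3.95·10.85·21.55) ≈ 183.23.
The altitude from B has length 2·area/AC ≈ 14.371.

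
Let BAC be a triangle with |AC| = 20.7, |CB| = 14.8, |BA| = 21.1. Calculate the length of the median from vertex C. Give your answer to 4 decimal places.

Median from C: ½√(2·|AC|² + 2·|CB|² − |BA|²) ≈ 14.576.

14.5761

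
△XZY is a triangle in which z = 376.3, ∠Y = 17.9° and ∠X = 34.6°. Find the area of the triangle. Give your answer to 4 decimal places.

The third angle is ∠Z = 180° − ∠Y − ∠X = 127.50°.
Law of sines: x = z·sin X/sin Z ≈ 269.34.
Law of sines: y = z·sin Y/sin Z ≈ 145.78.
Area = ½·z·x·sin Y ≈ 15576.

15575.5432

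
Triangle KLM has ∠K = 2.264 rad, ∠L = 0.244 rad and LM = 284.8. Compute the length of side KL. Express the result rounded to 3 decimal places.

219.206

The third angle is ∠M = π − ∠K − ∠L = 0.634 rad.
Law of sines: KL = LM·sin M/sin K ≈ 219.21.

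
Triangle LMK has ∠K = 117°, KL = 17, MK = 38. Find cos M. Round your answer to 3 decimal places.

By the law of cosines, LM² = MK² + KL² − 2·MK·KL·cos K = 2319.6, so LM ≈ 48.162.
Law of cosines again: cos M = (LM² + MK² − KL²)/(2·LM·MK) ≈ 0.94926, so ∠M ≈ 18.33°.

cos M ≈ 0.949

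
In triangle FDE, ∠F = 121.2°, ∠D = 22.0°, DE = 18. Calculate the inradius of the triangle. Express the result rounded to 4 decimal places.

2.2084

The third angle is ∠E = 180° − ∠F − ∠D = 36.80°.
Law of sines: EF = DE·sin D/sin F ≈ 7.8831.
Law of sines: FD = DE·sin E/sin F ≈ 12.606.
Area = ½·DE·EF·sin E ≈ 42.499.
Semiperimeter s = (18+7.8831+12.606)/2 = 19.244.
Inradius = area/s = 42.499/19.244 ≈ 2.2084.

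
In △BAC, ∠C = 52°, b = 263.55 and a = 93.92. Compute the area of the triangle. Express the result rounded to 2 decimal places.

Area = ½·b·a·sin C ≈ 9752.7.

9752.66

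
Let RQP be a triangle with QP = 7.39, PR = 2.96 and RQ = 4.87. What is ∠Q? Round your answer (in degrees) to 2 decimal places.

By the law of cosines, cos Q = (RQ² + QP² − PR²) / (2·RQ·QP) ≈ 0.96650, so ∠Q ≈ 14.87°.

∠Q ≈ 14.87°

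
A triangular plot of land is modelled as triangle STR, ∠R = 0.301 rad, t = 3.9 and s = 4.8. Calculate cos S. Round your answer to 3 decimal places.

-0.433

By the law of cosines, r² = s² + t² − 2·s·t·cos R = 2.4933, so r ≈ 1.579.
Law of cosines again: cos S = (t² + r² − s²)/(2·t·r) ≈ -0.43330, so ∠S ≈ 2.019 rad.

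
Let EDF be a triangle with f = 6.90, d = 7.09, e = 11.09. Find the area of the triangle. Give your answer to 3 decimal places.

23.641

Semiperimeter s = (11.09 + 7.09 + 6.9)/2 = 12.54.
Heron's formula: area = √(12.54·1.45·5.45·5.64) ≈ 23.641.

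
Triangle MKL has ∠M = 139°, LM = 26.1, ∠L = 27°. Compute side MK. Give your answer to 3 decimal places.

48.979

The third angle is ∠K = 180° − ∠L − ∠M = 14.00°.
Law of sines: MK = LM·sin L/sin K ≈ 48.979.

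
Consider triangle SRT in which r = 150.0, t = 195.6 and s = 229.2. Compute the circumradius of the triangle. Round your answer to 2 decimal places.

By the law of cosines, cos S = (r² + t² − s²) / (2·r·t) ≈ 0.14020, so ∠S ≈ 81.94°.
Circumradius = s/(2 sin S) ≈ 115.74.

115.74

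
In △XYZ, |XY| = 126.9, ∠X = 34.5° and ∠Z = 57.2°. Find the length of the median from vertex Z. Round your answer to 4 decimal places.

The third angle is ∠Y = 180° − ∠Z − ∠X = 88.30°.
Law of sines: |YZ| = |XY|·sin X/sin Z ≈ 85.51.
Law of sines: |ZX| = |XY|·sin Y/sin Z ≈ 150.9.
Median from Z: ½√(2·|YZ|² + 2·|ZX|² − |XY|²) ≈ 104.96.

104.9570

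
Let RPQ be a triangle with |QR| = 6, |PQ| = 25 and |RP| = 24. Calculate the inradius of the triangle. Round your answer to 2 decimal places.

2.62

Semiperimeter s = (25 + 6 + 24)/2 = 27.5.
Heron's formula: area = √(27.5·2.5·21.5·3.5) ≈ 71.927.
Inradius = area/s = 71.927/27.5 ≈ 2.6155.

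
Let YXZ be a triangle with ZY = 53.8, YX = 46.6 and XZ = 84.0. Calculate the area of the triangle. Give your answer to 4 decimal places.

1150.5895

Semiperimeter s = (84 + 53.8 + 46.6)/2 = 92.2.
Heron's formula: area = √(92.2·8.2·38.4·45.6) ≈ 1150.6.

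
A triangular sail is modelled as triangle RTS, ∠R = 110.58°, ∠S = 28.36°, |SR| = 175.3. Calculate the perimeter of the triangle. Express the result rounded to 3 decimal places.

The third angle is ∠T = 180° − ∠S − ∠R = 41.06°.
Law of sines: |TS| = |SR|·sin R/sin T ≈ 249.85.
Law of sines: |RT| = |SR|·sin S/sin T ≈ 126.77.
Semiperimeter s = (249.85+175.3+126.77)/2 = 275.96.
Perimeter = 249.85 + 175.3 + 126.77 = 551.92.

perimeter ≈ 551.919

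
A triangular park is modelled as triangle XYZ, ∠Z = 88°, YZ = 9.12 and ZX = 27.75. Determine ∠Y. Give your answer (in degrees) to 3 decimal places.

73.620

By the law of cosines, XY² = YZ² + ZX² − 2·YZ·ZX·cos Z = 835.57, so XY ≈ 28.906.
Law of cosines again: cos Y = (XY² + YZ² − ZX²)/(2·XY·YZ) ≈ 0.28200, so ∠Y ≈ 73.62°.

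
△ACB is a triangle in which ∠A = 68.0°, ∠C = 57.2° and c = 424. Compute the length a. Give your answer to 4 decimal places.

467.6916

The third angle is ∠B = 180° − ∠A − ∠C = 54.80°.
Law of sines: a = c·sin A/sin C ≈ 467.69.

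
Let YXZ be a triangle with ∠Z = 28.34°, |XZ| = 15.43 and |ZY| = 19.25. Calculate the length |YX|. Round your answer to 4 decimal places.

9.2624

By the law of cosines, |YX|² = |XZ|² + |ZY|² − 2·|XZ|·|ZY|·cos Z = 85.792, so |YX| ≈ 9.2624.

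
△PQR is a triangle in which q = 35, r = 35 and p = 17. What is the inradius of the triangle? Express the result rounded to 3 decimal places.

Semiperimeter s = (17 + 35 + 35)/2 = 43.5.
Heron's formula: area = √(43.5·26.5·8.5·8.5) ≈ 288.59.
Inradius = area/s = 288.59/43.5 ≈ 6.6343.

6.634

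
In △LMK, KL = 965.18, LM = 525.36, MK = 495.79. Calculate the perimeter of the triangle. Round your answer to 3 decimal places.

1986.330

Perimeter = 495.79 + 965.18 + 525.36 = 1986.3.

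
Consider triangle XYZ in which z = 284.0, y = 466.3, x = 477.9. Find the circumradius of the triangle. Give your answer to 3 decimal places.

By the law of cosines, cos X = (y² + z² − x²) / (2·y·z) ≈ 0.26317, so ∠X ≈ 74.74°.
Circumradius = x/(2 sin X) ≈ 247.68.

247.681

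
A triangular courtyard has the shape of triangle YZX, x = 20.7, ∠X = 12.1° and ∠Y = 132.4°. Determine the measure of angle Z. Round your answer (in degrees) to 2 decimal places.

∠Z ≈ 35.50°

The third angle is ∠Z = 180° − ∠X − ∠Y = 35.50°.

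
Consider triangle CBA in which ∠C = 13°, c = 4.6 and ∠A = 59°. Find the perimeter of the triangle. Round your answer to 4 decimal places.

perimeter ≈ 41.5762

The third angle is ∠B = 180° − ∠A − ∠C = 108.00°.
Law of sines: b = c·sin B/sin C ≈ 19.448.
Law of sines: a = c·sin A/sin C ≈ 17.528.
Semiperimeter s = (4.6+19.448+17.528)/2 = 20.788.
Perimeter = 4.6 + 19.448 + 17.528 = 41.576.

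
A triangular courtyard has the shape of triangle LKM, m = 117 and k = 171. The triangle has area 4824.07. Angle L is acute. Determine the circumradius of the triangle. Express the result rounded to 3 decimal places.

R ≈ 92.016

From area = ½·k·m·sin L, we get sin L = 2·area/(k·m) ≈ 0.48224.
Taking the acute solution, ∠L ≈ 28.83°.
Law of cosines then gives l ≈ 88.748.
Circumradius = l/(2 sin L) ≈ 92.016.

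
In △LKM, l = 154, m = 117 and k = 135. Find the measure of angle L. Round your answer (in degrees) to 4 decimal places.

By the law of cosines, cos L = (k² + m² − l²) / (2·k·m) ≈ 0.25951, so ∠L ≈ 74.96°.

74.9589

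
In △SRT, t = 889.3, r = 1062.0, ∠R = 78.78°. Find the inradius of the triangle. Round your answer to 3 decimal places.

Law of sines: sin T = t·sin R/r ≈ 0.82138.
Since r ≥ t, only the acute value applies: ∠T ≈ 55.22°.
Then ∠S = 180° − ∠R − ∠T ≈ 46.00°.
Law of sines gives s = r·sin S/sin R ≈ 778.79.
Area = ½·r·t·sin S ≈ 3.3967e+05.
Semiperimeter p = (778.79+1062+889.3)/2 = 1365.
Inradius = area/p = 3.3967e+05/1365 ≈ 248.83.

248.834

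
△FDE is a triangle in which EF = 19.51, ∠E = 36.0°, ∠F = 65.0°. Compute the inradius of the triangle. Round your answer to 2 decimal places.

r ≈ 4.20

The third angle is ∠D = 180° − ∠E − ∠F = 79.00°.
Law of sines: DE = EF·sin F/sin D ≈ 18.013.
Law of sines: FD = EF·sin E/sin D ≈ 11.682.
Area = ½·EF·DE·sin E ≈ 103.28.
Semiperimeter s = (18.013+19.51+11.682)/2 = 24.603.
Inradius = area/s = 103.28/24.603 ≈ 4.1981.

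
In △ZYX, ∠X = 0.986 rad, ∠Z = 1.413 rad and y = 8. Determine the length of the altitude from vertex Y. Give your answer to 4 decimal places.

h_Y ≈ 9.7423

The third angle is ∠Y = π − ∠X − ∠Z = 0.743 rad.
Law of sines: z = y·sin Z/sin Y ≈ 11.684.
Law of sines: x = y·sin X/sin Y ≈ 9.8648.
Area = ½·y·z·sin X ≈ 38.969.
The altitude from Y has length 2·area/y ≈ 9.7423.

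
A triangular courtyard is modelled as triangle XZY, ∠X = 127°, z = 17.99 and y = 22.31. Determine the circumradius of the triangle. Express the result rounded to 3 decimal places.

By the law of cosines, x² = z² + y² − 2·z·y·cos X = 1304.5, so x ≈ 36.117.
Area = ½·z·y·sin X ≈ 160.27.
Circumradius = x/(2 sin X) ≈ 22.612.

R ≈ 22.612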